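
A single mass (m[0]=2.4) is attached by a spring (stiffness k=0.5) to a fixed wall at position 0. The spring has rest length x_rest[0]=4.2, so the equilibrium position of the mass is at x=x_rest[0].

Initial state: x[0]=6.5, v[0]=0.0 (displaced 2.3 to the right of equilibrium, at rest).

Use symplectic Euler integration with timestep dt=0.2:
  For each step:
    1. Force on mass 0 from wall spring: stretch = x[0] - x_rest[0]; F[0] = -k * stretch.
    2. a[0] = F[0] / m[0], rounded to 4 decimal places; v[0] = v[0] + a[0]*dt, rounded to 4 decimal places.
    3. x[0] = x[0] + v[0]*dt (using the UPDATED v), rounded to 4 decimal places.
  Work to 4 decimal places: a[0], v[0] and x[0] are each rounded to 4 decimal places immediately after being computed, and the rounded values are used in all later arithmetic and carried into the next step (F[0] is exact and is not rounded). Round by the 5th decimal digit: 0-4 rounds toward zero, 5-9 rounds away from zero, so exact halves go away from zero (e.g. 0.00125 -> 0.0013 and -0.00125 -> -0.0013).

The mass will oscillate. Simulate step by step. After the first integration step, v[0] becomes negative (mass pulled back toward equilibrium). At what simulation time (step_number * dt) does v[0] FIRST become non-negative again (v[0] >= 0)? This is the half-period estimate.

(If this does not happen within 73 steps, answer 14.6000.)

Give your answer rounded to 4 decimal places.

Step 0: x=[6.5000] v=[0.0000]
Step 1: x=[6.4808] v=[-0.0958]
Step 2: x=[6.4426] v=[-0.1908]
Step 3: x=[6.3858] v=[-0.2842]
Step 4: x=[6.3107] v=[-0.3753]
Step 5: x=[6.2181] v=[-0.4632]
Step 6: x=[6.1086] v=[-0.5473]
Step 7: x=[5.9832] v=[-0.6268]
Step 8: x=[5.8430] v=[-0.7011]
Step 9: x=[5.6891] v=[-0.7696]
Step 10: x=[5.5228] v=[-0.8316]
Step 11: x=[5.3455] v=[-0.8867]
Step 12: x=[5.1586] v=[-0.9344]
Step 13: x=[4.9637] v=[-0.9743]
Step 14: x=[4.7625] v=[-1.0061]
Step 15: x=[4.5566] v=[-1.0295]
Step 16: x=[4.3477] v=[-1.0444]
Step 17: x=[4.1376] v=[-1.0506]
Step 18: x=[3.9280] v=[-1.0480]
Step 19: x=[3.7207] v=[-1.0367]
Step 20: x=[3.5174] v=[-1.0167]
Step 21: x=[3.3197] v=[-0.9883]
Step 22: x=[3.1294] v=[-0.9516]
Step 23: x=[2.9480] v=[-0.9070]
Step 24: x=[2.7770] v=[-0.8548]
Step 25: x=[2.6179] v=[-0.7955]
Step 26: x=[2.4720] v=[-0.7296]
Step 27: x=[2.3405] v=[-0.6576]
Step 28: x=[2.2245] v=[-0.5801]
Step 29: x=[2.1249] v=[-0.4978]
Step 30: x=[2.0426] v=[-0.4113]
Step 31: x=[1.9783] v=[-0.3214]
Step 32: x=[1.9325] v=[-0.2288]
Step 33: x=[1.9056] v=[-0.1343]
Step 34: x=[1.8979] v=[-0.0387]
Step 35: x=[1.9093] v=[0.0572]
First v>=0 after going negative at step 35, time=7.0000

Answer: 7.0000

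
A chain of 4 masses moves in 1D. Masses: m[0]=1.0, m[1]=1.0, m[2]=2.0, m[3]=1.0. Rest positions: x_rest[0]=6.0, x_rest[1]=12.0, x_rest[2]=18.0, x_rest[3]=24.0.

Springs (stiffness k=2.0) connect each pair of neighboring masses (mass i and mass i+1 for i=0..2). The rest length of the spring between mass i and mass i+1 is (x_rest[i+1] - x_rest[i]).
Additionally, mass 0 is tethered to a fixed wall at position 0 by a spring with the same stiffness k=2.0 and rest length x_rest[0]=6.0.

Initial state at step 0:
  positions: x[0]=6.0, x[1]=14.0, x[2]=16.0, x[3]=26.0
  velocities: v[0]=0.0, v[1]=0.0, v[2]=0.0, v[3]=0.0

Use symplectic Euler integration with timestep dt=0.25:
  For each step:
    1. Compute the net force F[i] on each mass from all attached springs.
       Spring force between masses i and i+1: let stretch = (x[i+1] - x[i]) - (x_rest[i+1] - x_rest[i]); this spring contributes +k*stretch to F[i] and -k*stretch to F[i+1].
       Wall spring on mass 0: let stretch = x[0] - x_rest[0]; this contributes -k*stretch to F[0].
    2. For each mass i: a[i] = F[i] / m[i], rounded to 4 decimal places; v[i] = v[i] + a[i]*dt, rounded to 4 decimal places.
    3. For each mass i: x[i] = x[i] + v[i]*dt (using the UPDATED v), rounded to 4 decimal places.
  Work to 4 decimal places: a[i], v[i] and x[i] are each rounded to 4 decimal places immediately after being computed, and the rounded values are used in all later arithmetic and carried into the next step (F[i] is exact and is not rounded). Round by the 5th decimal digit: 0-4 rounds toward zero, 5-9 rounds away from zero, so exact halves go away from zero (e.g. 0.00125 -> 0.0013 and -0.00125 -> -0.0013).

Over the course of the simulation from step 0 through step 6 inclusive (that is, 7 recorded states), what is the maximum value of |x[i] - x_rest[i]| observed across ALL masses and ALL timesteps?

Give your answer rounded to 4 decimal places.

Answer: 2.1421

Derivation:
Step 0: x=[6.0000 14.0000 16.0000 26.0000] v=[0.0000 0.0000 0.0000 0.0000]
Step 1: x=[6.2500 13.2500 16.5000 25.5000] v=[1.0000 -3.0000 2.0000 -2.0000]
Step 2: x=[6.5938 12.0313 17.3594 24.6250] v=[1.3750 -4.8750 3.4375 -3.5000]
Step 3: x=[6.7930 10.7989 18.3399 23.5918] v=[0.7969 -4.9297 3.9219 -4.1328]
Step 4: x=[6.6438 10.0084 19.1773 22.6521] v=[-0.5967 -3.1622 3.3496 -3.7588]
Step 5: x=[6.0847 9.9434 19.6588 22.0281] v=[-2.2363 -0.2601 1.9261 -2.4962]
Step 6: x=[5.2474 10.6105 19.6812 21.8579] v=[-3.3493 2.6683 0.0896 -0.6809]
Max displacement = 2.1421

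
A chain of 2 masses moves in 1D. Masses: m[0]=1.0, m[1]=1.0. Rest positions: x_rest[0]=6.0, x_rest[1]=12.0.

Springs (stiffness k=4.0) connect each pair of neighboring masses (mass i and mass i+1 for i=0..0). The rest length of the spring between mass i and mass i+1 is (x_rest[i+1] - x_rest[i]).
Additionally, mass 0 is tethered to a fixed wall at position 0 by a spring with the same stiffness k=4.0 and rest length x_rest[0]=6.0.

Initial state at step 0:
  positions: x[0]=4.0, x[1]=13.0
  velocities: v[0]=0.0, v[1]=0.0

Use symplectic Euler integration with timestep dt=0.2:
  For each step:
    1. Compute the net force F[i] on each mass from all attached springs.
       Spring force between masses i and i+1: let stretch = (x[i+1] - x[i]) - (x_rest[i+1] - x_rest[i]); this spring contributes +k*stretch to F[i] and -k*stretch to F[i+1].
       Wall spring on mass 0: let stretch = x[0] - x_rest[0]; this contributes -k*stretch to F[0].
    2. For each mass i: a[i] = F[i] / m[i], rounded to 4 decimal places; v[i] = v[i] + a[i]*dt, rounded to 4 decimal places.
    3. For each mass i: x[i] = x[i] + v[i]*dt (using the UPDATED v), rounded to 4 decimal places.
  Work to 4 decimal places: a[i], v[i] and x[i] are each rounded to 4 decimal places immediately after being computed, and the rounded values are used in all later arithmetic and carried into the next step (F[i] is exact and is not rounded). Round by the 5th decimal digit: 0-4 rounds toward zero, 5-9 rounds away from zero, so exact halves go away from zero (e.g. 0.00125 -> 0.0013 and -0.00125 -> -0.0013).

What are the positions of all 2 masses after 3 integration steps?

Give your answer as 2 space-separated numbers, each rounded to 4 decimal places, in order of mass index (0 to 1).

Answer: 7.2753 11.0580

Derivation:
Step 0: x=[4.0000 13.0000] v=[0.0000 0.0000]
Step 1: x=[4.8000 12.5200] v=[4.0000 -2.4000]
Step 2: x=[6.0672 11.7648] v=[6.3360 -3.7760]
Step 3: x=[7.2753 11.0580] v=[6.0403 -3.5341]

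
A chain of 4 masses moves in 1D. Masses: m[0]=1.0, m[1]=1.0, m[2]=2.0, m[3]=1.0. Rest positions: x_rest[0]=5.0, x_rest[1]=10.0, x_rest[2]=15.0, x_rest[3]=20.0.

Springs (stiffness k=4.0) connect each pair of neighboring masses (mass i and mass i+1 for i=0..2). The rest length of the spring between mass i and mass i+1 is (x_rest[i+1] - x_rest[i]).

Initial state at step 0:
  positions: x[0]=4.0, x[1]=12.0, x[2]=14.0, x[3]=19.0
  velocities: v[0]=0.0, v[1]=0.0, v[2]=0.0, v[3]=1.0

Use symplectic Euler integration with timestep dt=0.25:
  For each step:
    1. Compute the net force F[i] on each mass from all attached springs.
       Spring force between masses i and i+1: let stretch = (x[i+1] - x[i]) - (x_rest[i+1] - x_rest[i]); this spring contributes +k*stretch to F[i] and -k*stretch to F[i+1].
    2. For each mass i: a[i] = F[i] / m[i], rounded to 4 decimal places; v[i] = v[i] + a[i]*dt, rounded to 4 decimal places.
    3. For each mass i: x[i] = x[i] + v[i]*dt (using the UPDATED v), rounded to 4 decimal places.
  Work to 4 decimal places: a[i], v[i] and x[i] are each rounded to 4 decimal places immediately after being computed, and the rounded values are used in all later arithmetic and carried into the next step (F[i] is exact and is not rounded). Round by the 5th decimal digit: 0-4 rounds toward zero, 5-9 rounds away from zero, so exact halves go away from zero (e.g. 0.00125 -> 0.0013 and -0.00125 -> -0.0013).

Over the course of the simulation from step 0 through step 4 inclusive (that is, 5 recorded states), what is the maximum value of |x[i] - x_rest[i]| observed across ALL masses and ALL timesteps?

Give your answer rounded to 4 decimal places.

Answer: 2.5625

Derivation:
Step 0: x=[4.0000 12.0000 14.0000 19.0000] v=[0.0000 0.0000 0.0000 1.0000]
Step 1: x=[4.7500 10.5000 14.3750 19.2500] v=[3.0000 -6.0000 1.5000 1.0000]
Step 2: x=[5.6875 8.5313 14.8750 19.5313] v=[3.7500 -7.8750 2.0000 1.1250]
Step 3: x=[6.0860 7.4375 15.1641 19.8985] v=[1.5938 -4.3751 1.1563 1.4687]
Step 4: x=[5.5723 7.9375 15.0792 20.3321] v=[-2.0547 2.0000 -0.3398 1.7343]
Max displacement = 2.5625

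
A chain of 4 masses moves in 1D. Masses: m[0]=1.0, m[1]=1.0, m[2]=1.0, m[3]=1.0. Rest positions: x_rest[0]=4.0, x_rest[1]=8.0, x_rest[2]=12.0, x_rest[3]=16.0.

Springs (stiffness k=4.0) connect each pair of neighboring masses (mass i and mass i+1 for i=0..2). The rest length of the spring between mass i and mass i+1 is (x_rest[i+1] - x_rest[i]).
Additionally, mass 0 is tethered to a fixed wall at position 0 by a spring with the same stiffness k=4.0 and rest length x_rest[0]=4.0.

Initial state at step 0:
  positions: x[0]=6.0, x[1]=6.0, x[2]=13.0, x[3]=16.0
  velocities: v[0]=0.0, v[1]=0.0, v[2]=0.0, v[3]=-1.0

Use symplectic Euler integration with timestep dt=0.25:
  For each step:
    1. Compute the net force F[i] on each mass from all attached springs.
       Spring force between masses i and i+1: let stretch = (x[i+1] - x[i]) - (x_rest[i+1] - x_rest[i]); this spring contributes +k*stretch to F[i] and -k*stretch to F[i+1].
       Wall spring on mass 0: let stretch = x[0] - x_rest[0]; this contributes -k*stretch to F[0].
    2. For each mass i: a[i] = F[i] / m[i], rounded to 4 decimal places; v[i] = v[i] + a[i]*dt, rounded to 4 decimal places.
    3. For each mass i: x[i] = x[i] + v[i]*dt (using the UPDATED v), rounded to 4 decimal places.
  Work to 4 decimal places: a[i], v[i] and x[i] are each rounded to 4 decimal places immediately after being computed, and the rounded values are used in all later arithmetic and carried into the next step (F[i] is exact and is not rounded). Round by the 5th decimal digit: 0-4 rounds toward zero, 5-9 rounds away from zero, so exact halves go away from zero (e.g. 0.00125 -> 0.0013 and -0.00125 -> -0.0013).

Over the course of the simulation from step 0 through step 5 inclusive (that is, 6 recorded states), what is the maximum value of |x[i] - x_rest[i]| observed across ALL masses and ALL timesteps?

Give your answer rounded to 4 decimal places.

Answer: 2.2813

Derivation:
Step 0: x=[6.0000 6.0000 13.0000 16.0000] v=[0.0000 0.0000 0.0000 -1.0000]
Step 1: x=[4.5000 7.7500 12.0000 16.0000] v=[-6.0000 7.0000 -4.0000 0.0000]
Step 2: x=[2.6875 9.7500 10.9375 16.0000] v=[-7.2500 8.0000 -4.2500 0.0000]
Step 3: x=[1.9688 10.2813 10.8438 15.7344] v=[-2.8750 2.1250 -0.3750 -1.0625]
Step 4: x=[2.8360 8.8751 11.8321 15.2461] v=[3.4687 -5.6250 3.9531 -1.9531]
Step 5: x=[4.5040 6.6983 12.9346 14.9043] v=[6.6718 -8.7071 4.4101 -1.3671]
Max displacement = 2.2813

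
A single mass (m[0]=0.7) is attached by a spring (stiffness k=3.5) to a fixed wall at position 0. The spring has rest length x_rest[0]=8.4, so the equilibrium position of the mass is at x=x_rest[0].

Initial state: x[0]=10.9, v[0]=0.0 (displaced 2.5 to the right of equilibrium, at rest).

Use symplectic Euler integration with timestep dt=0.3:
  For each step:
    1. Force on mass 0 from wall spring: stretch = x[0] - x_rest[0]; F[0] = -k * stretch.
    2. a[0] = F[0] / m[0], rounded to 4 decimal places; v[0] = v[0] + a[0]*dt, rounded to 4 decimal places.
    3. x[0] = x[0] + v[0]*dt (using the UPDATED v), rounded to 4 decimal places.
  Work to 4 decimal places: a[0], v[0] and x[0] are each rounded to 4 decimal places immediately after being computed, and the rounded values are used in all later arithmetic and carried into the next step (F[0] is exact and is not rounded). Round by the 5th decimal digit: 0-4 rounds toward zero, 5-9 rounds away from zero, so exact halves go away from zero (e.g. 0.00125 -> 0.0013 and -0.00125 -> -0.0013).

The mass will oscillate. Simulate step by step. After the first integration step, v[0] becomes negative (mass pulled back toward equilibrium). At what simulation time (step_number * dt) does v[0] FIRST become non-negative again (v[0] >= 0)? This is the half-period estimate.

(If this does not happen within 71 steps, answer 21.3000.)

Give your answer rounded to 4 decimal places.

Step 0: x=[10.9000] v=[0.0000]
Step 1: x=[9.7750] v=[-3.7500]
Step 2: x=[8.0313] v=[-5.8125]
Step 3: x=[6.4535] v=[-5.2595]
Step 4: x=[5.7516] v=[-2.3398]
Step 5: x=[6.2414] v=[1.6328]
First v>=0 after going negative at step 5, time=1.5000

Answer: 1.5000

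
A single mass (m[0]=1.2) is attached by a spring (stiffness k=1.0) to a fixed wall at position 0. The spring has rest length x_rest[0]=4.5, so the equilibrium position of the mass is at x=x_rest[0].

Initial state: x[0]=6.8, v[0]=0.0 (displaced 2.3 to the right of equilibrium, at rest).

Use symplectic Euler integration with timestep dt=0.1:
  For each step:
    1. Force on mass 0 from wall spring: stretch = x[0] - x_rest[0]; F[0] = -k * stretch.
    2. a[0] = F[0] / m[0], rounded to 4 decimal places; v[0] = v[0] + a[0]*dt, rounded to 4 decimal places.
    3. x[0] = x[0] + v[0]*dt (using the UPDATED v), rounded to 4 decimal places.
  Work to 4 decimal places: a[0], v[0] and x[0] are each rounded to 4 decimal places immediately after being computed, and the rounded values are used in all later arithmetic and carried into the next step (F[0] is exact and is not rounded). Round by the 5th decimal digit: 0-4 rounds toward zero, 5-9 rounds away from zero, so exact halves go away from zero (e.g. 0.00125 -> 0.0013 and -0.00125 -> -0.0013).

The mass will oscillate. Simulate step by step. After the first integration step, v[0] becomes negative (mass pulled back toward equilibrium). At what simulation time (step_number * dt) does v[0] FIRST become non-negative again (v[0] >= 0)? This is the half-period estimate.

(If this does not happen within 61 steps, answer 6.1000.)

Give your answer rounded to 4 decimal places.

Answer: 3.5000

Derivation:
Step 0: x=[6.8000] v=[0.0000]
Step 1: x=[6.7808] v=[-0.1917]
Step 2: x=[6.7426] v=[-0.3818]
Step 3: x=[6.6857] v=[-0.5687]
Step 4: x=[6.6106] v=[-0.7508]
Step 5: x=[6.5179] v=[-0.9267]
Step 6: x=[6.4084] v=[-1.0949]
Step 7: x=[6.2830] v=[-1.2539]
Step 8: x=[6.1428] v=[-1.4025]
Step 9: x=[5.9889] v=[-1.5394]
Step 10: x=[5.8226] v=[-1.6635]
Step 11: x=[5.6452] v=[-1.7737]
Step 12: x=[5.4583] v=[-1.8691]
Step 13: x=[5.2634] v=[-1.9490]
Step 14: x=[5.0621] v=[-2.0126]
Step 15: x=[4.8562] v=[-2.0594]
Step 16: x=[4.6473] v=[-2.0891]
Step 17: x=[4.4372] v=[-2.1014]
Step 18: x=[4.2276] v=[-2.0962]
Step 19: x=[4.0203] v=[-2.0735]
Step 20: x=[3.8170] v=[-2.0335]
Step 21: x=[3.6193] v=[-1.9766]
Step 22: x=[3.4290] v=[-1.9032]
Step 23: x=[3.2476] v=[-1.8140]
Step 24: x=[3.0766] v=[-1.7096]
Step 25: x=[2.9175] v=[-1.5910]
Step 26: x=[2.7716] v=[-1.4591]
Step 27: x=[2.6401] v=[-1.3151]
Step 28: x=[2.5241] v=[-1.1601]
Step 29: x=[2.4246] v=[-0.9954]
Step 30: x=[2.3424] v=[-0.8225]
Step 31: x=[2.2781] v=[-0.6427]
Step 32: x=[2.2324] v=[-0.4575]
Step 33: x=[2.2056] v=[-0.2685]
Step 34: x=[2.1979] v=[-0.0773]
Step 35: x=[2.2094] v=[0.1145]
First v>=0 after going negative at step 35, time=3.5000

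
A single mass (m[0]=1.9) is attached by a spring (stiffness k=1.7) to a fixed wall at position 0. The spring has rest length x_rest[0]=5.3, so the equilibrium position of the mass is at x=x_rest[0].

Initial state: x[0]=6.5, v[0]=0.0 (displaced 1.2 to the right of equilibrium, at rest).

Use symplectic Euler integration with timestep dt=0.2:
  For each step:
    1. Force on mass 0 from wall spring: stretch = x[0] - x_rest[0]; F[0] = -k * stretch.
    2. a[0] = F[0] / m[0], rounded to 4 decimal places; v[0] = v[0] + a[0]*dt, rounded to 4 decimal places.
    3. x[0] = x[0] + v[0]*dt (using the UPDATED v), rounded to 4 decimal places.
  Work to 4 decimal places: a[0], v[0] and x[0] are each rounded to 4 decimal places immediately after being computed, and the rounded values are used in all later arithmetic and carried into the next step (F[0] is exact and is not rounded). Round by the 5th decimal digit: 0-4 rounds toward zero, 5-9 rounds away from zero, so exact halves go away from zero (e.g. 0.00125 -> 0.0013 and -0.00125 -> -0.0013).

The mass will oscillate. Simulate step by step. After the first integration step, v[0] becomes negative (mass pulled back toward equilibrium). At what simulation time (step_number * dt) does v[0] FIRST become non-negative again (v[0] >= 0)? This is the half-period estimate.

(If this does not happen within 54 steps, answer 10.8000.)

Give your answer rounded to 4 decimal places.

Answer: 3.4000

Derivation:
Step 0: x=[6.5000] v=[0.0000]
Step 1: x=[6.4571] v=[-0.2147]
Step 2: x=[6.3727] v=[-0.4218]
Step 3: x=[6.2499] v=[-0.6138]
Step 4: x=[6.0931] v=[-0.7838]
Step 5: x=[5.9080] v=[-0.9257]
Step 6: x=[5.7011] v=[-1.0345]
Step 7: x=[5.4798] v=[-1.1063]
Step 8: x=[5.2521] v=[-1.1385]
Step 9: x=[5.0261] v=[-1.1299]
Step 10: x=[4.8099] v=[-1.0809]
Step 11: x=[4.6113] v=[-0.9932]
Step 12: x=[4.4373] v=[-0.8700]
Step 13: x=[4.2942] v=[-0.7156]
Step 14: x=[4.1871] v=[-0.5356]
Step 15: x=[4.1198] v=[-0.3364]
Step 16: x=[4.0948] v=[-0.1252]
Step 17: x=[4.1129] v=[0.0905]
First v>=0 after going negative at step 17, time=3.4000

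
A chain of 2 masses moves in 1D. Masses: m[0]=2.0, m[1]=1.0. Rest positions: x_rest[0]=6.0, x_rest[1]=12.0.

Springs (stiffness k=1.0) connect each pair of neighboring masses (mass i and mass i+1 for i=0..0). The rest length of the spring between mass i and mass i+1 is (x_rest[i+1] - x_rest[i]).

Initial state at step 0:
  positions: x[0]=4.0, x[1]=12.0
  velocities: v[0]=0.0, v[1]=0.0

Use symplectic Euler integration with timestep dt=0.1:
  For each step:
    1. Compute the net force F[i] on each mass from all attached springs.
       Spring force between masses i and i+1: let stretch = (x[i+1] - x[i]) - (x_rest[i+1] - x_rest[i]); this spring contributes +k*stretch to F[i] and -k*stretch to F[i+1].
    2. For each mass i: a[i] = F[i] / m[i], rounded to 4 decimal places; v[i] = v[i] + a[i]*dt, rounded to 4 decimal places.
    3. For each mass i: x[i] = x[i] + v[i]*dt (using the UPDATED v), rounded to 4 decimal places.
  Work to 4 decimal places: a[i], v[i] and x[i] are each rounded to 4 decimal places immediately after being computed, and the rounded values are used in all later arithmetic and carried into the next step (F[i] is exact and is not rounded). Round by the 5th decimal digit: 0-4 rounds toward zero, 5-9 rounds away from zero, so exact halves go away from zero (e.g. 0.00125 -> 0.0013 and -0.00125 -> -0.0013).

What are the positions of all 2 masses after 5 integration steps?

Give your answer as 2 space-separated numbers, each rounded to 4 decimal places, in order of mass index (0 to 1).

Answer: 4.1448 11.7104

Derivation:
Step 0: x=[4.0000 12.0000] v=[0.0000 0.0000]
Step 1: x=[4.0100 11.9800] v=[0.1000 -0.2000]
Step 2: x=[4.0299 11.9403] v=[0.1985 -0.3970]
Step 3: x=[4.0593 11.8815] v=[0.2940 -0.5880]
Step 4: x=[4.0978 11.8045] v=[0.3851 -0.7702]
Step 5: x=[4.1448 11.7104] v=[0.4704 -0.9409]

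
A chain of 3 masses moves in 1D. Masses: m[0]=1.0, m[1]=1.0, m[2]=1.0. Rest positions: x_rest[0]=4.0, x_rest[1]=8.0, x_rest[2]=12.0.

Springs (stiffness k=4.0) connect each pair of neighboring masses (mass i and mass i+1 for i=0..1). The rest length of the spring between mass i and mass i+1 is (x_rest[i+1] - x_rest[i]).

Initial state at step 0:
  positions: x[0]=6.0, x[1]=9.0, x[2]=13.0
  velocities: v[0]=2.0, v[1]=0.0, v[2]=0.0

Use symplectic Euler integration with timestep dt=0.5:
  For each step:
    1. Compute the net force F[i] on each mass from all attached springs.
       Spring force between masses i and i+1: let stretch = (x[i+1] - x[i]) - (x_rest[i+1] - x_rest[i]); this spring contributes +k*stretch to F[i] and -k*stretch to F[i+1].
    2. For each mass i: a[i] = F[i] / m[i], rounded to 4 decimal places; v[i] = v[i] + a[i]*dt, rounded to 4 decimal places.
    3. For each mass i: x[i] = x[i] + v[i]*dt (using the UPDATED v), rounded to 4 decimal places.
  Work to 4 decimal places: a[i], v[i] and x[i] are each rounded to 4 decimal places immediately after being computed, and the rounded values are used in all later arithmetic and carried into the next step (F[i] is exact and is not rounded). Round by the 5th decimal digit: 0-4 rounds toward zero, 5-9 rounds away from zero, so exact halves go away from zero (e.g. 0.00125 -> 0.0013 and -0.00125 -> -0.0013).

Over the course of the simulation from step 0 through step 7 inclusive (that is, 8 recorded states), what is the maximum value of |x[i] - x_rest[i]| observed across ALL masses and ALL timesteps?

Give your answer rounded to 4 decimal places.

Step 0: x=[6.0000 9.0000 13.0000] v=[2.0000 0.0000 0.0000]
Step 1: x=[6.0000 10.0000 13.0000] v=[0.0000 2.0000 0.0000]
Step 2: x=[6.0000 10.0000 14.0000] v=[0.0000 0.0000 2.0000]
Step 3: x=[6.0000 10.0000 15.0000] v=[0.0000 0.0000 2.0000]
Step 4: x=[6.0000 11.0000 15.0000] v=[0.0000 2.0000 0.0000]
Step 5: x=[7.0000 11.0000 15.0000] v=[2.0000 0.0000 0.0000]
Step 6: x=[8.0000 11.0000 15.0000] v=[2.0000 0.0000 0.0000]
Step 7: x=[8.0000 12.0000 15.0000] v=[0.0000 2.0000 0.0000]
Max displacement = 4.0000

Answer: 4.0000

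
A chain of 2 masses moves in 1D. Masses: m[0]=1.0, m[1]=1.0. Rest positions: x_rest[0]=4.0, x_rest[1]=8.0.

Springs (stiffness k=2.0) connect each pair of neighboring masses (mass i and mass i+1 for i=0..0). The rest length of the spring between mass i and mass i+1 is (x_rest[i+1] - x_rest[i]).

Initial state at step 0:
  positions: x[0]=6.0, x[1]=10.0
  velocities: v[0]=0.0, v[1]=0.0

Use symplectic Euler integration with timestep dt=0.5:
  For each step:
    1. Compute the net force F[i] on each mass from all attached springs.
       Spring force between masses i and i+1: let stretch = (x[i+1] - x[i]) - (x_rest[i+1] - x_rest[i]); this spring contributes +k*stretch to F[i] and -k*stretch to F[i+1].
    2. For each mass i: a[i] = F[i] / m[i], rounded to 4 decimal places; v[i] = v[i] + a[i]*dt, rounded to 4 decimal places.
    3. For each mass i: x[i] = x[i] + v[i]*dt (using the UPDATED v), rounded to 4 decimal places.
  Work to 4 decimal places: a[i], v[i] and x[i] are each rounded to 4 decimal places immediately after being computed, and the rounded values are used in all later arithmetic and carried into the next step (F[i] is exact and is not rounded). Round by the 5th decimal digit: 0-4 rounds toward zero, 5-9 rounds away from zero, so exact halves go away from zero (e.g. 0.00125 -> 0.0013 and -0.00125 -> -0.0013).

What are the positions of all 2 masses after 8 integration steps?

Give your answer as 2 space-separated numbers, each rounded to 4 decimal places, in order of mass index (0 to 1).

Answer: 6.0000 10.0000

Derivation:
Step 0: x=[6.0000 10.0000] v=[0.0000 0.0000]
Step 1: x=[6.0000 10.0000] v=[0.0000 0.0000]
Step 2: x=[6.0000 10.0000] v=[0.0000 0.0000]
Step 3: x=[6.0000 10.0000] v=[0.0000 0.0000]
Step 4: x=[6.0000 10.0000] v=[0.0000 0.0000]
Step 5: x=[6.0000 10.0000] v=[0.0000 0.0000]
Step 6: x=[6.0000 10.0000] v=[0.0000 0.0000]
Step 7: x=[6.0000 10.0000] v=[0.0000 0.0000]
Step 8: x=[6.0000 10.0000] v=[0.0000 0.0000]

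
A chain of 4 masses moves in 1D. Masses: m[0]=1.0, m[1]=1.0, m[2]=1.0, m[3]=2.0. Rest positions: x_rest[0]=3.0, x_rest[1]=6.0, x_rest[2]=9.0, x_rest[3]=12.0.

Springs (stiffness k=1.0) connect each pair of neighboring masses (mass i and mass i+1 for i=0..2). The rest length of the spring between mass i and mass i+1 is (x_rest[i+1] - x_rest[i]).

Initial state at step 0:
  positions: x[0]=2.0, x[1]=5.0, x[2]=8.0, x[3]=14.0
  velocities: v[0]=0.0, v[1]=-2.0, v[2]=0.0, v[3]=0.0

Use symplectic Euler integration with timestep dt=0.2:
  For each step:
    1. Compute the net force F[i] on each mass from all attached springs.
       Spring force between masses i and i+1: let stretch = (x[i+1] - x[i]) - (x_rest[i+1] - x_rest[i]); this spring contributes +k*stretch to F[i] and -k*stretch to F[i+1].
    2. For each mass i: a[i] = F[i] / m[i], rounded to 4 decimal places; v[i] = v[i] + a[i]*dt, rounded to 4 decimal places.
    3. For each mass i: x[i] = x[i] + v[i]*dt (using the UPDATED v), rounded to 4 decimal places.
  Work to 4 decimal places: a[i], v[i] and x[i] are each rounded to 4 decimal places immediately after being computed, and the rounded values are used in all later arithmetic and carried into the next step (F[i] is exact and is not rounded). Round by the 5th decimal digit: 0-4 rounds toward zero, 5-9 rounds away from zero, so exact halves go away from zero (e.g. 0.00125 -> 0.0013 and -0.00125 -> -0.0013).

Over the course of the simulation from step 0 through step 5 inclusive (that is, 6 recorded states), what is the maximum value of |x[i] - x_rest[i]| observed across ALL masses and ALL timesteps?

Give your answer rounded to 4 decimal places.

Step 0: x=[2.0000 5.0000 8.0000 14.0000] v=[0.0000 -2.0000 0.0000 0.0000]
Step 1: x=[2.0000 4.6000 8.1200 13.9400] v=[0.0000 -2.0000 0.6000 -0.3000]
Step 2: x=[1.9840 4.2368 8.3320 13.8236] v=[-0.0800 -1.8160 1.0600 -0.5820]
Step 3: x=[1.9381 3.9473 8.5999 13.6574] v=[-0.2294 -1.4475 1.3393 -0.8312]
Step 4: x=[1.8526 3.7635 8.8840 13.4500] v=[-0.4276 -0.9188 1.4203 -1.0370]
Step 5: x=[1.7235 3.7081 9.1459 13.2113] v=[-0.6454 -0.2769 1.3094 -1.1936]
Max displacement = 2.2919

Answer: 2.2919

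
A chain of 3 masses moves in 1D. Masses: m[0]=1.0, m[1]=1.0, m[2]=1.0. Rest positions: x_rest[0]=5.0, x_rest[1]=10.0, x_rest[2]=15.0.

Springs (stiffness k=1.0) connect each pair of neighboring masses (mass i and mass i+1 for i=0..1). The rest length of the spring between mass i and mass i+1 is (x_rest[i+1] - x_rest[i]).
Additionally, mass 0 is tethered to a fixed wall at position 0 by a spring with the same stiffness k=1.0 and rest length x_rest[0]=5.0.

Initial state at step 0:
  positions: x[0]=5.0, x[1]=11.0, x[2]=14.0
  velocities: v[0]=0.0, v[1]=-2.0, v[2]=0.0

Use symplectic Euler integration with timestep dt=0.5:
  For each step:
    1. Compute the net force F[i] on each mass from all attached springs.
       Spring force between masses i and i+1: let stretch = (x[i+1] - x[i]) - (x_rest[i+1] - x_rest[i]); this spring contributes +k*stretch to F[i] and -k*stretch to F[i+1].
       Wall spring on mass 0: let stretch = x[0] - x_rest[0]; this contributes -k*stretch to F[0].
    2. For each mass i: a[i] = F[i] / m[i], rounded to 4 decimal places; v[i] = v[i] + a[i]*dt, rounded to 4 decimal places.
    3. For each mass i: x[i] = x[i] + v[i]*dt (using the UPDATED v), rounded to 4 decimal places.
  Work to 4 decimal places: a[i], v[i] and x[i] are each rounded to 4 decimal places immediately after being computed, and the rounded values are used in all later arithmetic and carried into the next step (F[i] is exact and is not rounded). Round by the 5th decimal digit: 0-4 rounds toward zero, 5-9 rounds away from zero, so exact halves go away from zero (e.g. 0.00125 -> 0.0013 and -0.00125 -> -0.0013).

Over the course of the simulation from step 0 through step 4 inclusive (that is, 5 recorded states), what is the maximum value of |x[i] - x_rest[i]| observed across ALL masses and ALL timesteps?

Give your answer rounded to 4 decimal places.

Step 0: x=[5.0000 11.0000 14.0000] v=[0.0000 -2.0000 0.0000]
Step 1: x=[5.2500 9.2500 14.5000] v=[0.5000 -3.5000 1.0000]
Step 2: x=[5.1875 7.8125 14.9375] v=[-0.1250 -2.8750 0.8750]
Step 3: x=[4.4844 7.5000 14.8438] v=[-1.4063 -0.6250 -0.1875]
Step 4: x=[3.4141 8.2696 14.1641] v=[-2.1407 1.5391 -1.3594]
Max displacement = 2.5000

Answer: 2.5000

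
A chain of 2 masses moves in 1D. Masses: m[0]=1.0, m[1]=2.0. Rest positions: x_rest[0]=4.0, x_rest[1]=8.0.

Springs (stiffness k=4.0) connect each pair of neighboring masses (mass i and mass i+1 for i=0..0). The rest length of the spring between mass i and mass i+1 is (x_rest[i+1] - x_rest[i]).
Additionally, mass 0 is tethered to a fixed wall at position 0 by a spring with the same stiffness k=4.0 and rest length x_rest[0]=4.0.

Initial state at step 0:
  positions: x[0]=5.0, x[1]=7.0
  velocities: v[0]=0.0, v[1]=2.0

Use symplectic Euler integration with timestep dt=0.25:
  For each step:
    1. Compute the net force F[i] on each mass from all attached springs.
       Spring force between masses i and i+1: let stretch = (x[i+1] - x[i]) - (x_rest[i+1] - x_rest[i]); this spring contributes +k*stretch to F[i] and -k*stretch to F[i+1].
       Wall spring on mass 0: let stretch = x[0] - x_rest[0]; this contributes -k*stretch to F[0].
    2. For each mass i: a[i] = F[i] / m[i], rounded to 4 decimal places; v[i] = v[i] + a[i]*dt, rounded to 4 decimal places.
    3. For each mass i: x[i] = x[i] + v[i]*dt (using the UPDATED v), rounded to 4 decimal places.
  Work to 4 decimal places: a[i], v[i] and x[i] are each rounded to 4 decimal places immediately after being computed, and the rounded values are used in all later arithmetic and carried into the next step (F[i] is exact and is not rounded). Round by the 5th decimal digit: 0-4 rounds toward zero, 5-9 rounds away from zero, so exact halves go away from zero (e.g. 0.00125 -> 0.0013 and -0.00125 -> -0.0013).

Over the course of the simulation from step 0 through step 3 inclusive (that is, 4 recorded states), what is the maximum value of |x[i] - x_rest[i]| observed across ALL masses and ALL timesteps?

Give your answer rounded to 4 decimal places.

Answer: 1.2188

Derivation:
Step 0: x=[5.0000 7.0000] v=[0.0000 2.0000]
Step 1: x=[4.2500 7.7500] v=[-3.0000 3.0000]
Step 2: x=[3.3125 8.5625] v=[-3.7500 3.2500]
Step 3: x=[2.8594 9.2188] v=[-1.8125 2.6250]
Max displacement = 1.2188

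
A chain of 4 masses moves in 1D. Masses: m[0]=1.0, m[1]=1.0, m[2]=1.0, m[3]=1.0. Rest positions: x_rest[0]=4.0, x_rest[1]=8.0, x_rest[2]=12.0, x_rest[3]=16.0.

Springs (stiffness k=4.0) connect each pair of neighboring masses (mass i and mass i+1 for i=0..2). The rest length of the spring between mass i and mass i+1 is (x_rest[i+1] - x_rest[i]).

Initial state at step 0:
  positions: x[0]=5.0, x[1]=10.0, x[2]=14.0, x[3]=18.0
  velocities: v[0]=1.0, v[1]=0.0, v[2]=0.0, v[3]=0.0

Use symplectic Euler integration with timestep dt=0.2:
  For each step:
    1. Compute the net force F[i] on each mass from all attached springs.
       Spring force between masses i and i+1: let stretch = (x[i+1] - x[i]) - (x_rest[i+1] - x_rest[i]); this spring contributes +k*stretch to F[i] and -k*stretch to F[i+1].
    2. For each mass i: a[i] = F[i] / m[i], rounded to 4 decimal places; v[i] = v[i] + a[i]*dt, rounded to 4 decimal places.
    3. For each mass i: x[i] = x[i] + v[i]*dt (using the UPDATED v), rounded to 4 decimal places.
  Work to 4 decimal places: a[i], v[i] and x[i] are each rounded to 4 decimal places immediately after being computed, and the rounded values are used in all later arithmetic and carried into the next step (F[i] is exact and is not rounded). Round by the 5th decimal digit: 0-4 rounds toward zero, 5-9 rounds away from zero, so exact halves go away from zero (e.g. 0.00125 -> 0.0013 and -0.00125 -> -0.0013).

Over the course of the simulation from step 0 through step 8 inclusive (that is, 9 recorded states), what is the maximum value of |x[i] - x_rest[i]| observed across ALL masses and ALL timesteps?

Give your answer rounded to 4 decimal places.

Step 0: x=[5.0000 10.0000 14.0000 18.0000] v=[1.0000 0.0000 0.0000 0.0000]
Step 1: x=[5.3600 9.8400 14.0000 18.0000] v=[1.8000 -0.8000 0.0000 0.0000]
Step 2: x=[5.7968 9.6288 13.9744 18.0000] v=[2.1840 -1.0560 -0.1280 0.0000]
Step 3: x=[6.2067 9.4998 13.8976 17.9959] v=[2.0496 -0.6451 -0.3840 -0.0205]
Step 4: x=[6.5035 9.5475 13.7729 17.9761] v=[1.4841 0.2387 -0.6236 -0.0991]
Step 5: x=[6.6474 9.7843 13.6446 17.9238] v=[0.7193 1.1838 -0.6414 -0.2617]
Step 6: x=[6.6532 10.1368 13.5833 17.8268] v=[0.0288 1.7625 -0.3063 -0.4851]
Step 7: x=[6.5763 10.4834 13.6496 17.6908] v=[-0.3843 1.7328 0.3313 -0.6799]
Step 8: x=[6.4846 10.7114 13.8559 17.5482] v=[-0.4586 1.1401 1.0313 -0.7129]
Max displacement = 2.7114

Answer: 2.7114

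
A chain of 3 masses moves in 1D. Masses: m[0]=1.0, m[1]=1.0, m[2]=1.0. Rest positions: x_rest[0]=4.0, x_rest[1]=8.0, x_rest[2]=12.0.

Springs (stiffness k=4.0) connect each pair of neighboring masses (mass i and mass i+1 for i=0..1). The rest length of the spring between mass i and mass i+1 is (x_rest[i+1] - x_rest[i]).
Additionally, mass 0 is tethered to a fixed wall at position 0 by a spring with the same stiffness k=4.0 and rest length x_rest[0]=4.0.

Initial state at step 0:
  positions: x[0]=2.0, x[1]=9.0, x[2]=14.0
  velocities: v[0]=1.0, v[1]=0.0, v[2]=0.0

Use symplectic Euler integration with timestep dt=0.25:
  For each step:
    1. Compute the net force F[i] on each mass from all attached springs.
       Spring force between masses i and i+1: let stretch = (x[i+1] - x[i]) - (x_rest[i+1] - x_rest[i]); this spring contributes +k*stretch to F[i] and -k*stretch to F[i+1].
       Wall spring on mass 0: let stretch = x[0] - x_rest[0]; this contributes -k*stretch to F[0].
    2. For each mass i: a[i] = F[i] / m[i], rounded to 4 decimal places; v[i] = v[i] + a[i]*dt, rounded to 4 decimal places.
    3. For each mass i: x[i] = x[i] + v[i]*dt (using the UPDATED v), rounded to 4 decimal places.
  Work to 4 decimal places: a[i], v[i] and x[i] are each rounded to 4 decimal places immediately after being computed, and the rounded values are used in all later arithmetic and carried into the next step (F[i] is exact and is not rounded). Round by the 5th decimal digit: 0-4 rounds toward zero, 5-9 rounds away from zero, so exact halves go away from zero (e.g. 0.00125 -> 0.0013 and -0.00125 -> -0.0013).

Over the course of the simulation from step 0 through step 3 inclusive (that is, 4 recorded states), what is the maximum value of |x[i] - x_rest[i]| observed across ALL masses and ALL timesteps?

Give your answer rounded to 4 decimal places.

Answer: 2.5781

Derivation:
Step 0: x=[2.0000 9.0000 14.0000] v=[1.0000 0.0000 0.0000]
Step 1: x=[3.5000 8.5000 13.7500] v=[6.0000 -2.0000 -1.0000]
Step 2: x=[5.3750 8.0625 13.1875] v=[7.5000 -1.7500 -2.2500]
Step 3: x=[6.5781 8.2344 12.3438] v=[4.8125 0.6875 -3.3750]
Max displacement = 2.5781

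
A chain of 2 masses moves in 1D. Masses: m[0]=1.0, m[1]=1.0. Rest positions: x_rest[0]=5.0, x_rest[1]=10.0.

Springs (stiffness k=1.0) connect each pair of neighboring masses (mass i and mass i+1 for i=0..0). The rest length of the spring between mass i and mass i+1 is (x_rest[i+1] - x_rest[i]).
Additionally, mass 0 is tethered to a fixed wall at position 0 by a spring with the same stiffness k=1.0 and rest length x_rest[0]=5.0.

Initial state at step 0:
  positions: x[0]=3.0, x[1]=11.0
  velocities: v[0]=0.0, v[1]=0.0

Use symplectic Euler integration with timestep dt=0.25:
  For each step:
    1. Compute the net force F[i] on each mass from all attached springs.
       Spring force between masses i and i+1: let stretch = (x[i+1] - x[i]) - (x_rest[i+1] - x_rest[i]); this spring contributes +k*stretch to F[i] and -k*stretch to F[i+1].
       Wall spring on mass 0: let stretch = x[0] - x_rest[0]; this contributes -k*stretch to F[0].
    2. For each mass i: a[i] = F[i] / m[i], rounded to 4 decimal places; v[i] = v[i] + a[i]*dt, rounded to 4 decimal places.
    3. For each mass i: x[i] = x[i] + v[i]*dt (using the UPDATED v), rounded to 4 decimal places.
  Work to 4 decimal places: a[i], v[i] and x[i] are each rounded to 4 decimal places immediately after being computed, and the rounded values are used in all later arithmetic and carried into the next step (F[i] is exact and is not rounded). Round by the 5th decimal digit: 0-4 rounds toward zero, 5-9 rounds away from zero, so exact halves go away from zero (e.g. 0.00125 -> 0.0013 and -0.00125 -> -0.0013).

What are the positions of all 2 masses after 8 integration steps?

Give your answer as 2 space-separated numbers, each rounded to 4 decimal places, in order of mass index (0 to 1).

Step 0: x=[3.0000 11.0000] v=[0.0000 0.0000]
Step 1: x=[3.3125 10.8125] v=[1.2500 -0.7500]
Step 2: x=[3.8867 10.4688] v=[2.2969 -1.3750]
Step 3: x=[4.6294 10.0262] v=[2.9708 -1.7705]
Step 4: x=[5.4201 9.5588] v=[3.1627 -1.8697]
Step 5: x=[6.1307 9.1452] v=[2.8424 -1.6544]
Step 6: x=[6.6466 8.8557] v=[2.0634 -1.1580]
Step 7: x=[6.8851 8.7406] v=[0.9540 -0.4603]
Step 8: x=[6.8093 8.8221] v=[-0.3034 0.3258]

Answer: 6.8093 8.8221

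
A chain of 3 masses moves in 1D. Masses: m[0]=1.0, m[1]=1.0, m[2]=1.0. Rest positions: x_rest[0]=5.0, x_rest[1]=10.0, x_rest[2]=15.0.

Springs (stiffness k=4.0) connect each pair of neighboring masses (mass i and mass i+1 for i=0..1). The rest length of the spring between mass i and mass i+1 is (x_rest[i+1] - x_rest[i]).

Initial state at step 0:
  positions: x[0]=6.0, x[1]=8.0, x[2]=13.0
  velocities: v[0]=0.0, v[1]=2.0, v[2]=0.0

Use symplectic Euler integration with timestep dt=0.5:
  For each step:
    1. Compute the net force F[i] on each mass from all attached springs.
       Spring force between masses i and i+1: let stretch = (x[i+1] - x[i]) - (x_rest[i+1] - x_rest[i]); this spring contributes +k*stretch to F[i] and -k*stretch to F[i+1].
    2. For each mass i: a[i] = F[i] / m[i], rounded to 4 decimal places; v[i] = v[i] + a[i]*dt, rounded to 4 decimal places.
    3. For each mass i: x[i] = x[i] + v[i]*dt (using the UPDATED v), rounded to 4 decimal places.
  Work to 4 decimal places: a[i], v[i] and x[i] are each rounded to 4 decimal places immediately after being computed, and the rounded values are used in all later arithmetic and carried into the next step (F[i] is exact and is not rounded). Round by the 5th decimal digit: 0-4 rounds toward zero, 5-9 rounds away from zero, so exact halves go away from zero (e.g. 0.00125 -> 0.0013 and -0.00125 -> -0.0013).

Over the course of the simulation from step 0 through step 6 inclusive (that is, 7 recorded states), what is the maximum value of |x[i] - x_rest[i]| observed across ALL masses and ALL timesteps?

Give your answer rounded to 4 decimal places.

Answer: 3.0000

Derivation:
Step 0: x=[6.0000 8.0000 13.0000] v=[0.0000 2.0000 0.0000]
Step 1: x=[3.0000 12.0000 13.0000] v=[-6.0000 8.0000 0.0000]
Step 2: x=[4.0000 8.0000 17.0000] v=[2.0000 -8.0000 8.0000]
Step 3: x=[4.0000 9.0000 17.0000] v=[0.0000 2.0000 0.0000]
Step 4: x=[4.0000 13.0000 14.0000] v=[0.0000 8.0000 -6.0000]
Step 5: x=[8.0000 9.0000 15.0000] v=[8.0000 -8.0000 2.0000]
Step 6: x=[8.0000 10.0000 15.0000] v=[0.0000 2.0000 0.0000]
Max displacement = 3.0000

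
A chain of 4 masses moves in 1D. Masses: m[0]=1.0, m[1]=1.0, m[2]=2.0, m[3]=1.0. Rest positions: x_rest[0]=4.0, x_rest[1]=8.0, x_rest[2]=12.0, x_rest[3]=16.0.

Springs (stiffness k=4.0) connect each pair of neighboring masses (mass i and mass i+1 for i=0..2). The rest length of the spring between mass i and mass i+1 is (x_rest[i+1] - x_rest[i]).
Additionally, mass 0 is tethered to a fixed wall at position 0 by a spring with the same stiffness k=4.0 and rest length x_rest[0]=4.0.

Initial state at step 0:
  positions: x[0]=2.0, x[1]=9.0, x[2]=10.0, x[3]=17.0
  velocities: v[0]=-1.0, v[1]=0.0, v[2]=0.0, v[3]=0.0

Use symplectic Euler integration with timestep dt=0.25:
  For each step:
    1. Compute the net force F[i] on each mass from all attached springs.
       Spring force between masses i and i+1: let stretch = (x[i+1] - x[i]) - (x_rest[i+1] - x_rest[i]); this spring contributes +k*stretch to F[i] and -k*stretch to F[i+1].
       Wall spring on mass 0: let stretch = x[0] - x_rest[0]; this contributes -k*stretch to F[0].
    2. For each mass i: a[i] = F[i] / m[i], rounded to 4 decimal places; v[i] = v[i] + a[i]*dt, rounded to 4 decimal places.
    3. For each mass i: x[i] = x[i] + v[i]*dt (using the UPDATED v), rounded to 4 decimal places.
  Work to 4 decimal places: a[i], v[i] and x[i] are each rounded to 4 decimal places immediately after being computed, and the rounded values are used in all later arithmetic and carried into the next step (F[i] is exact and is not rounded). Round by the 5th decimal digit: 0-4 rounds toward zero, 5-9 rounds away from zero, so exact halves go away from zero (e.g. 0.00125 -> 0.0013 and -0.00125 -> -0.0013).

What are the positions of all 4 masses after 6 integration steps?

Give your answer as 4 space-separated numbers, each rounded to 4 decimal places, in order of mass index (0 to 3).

Step 0: x=[2.0000 9.0000 10.0000 17.0000] v=[-1.0000 0.0000 0.0000 0.0000]
Step 1: x=[3.0000 7.5000 10.7500 16.2500] v=[4.0000 -6.0000 3.0000 -3.0000]
Step 2: x=[4.3750 5.6875 11.7813 15.1250] v=[5.5000 -7.2500 4.1250 -4.5000]
Step 3: x=[4.9844 5.0703 12.4688 14.1641] v=[2.4375 -2.4687 2.7500 -3.8437]
Step 4: x=[4.3692 6.2813 12.4434 13.7794] v=[-2.4610 4.8439 -0.1016 -1.5390]
Step 5: x=[3.1397 8.5548 11.8147 14.0607] v=[-4.9181 9.0939 -2.5147 1.1250]
Step 6: x=[2.4790 10.2895 11.0593 14.7805] v=[-2.6427 6.9387 -3.0217 2.8790]

Answer: 2.4790 10.2895 11.0593 14.7805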